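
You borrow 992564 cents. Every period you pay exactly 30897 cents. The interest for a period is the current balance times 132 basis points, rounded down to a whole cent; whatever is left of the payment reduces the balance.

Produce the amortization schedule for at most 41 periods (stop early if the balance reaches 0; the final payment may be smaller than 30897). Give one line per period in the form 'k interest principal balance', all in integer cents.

1. interest=⌊992564·132/10000⌋=13101; principal=30897-13101=17796; balance=992564-17796=974768
2. interest=⌊974768·132/10000⌋=12866; principal=30897-12866=18031; balance=974768-18031=956737
3. interest=⌊956737·132/10000⌋=12628; principal=30897-12628=18269; balance=956737-18269=938468
4. interest=⌊938468·132/10000⌋=12387; principal=30897-12387=18510; balance=938468-18510=919958
5. interest=⌊919958·132/10000⌋=12143; principal=30897-12143=18754; balance=919958-18754=901204
6. interest=⌊901204·132/10000⌋=11895; principal=30897-11895=19002; balance=901204-19002=882202
7. interest=⌊882202·132/10000⌋=11645; principal=30897-11645=19252; balance=882202-19252=862950
8. interest=⌊862950·132/10000⌋=11390; principal=30897-11390=19507; balance=862950-19507=843443
9. interest=⌊843443·132/10000⌋=11133; principal=30897-11133=19764; balance=843443-19764=823679
10. interest=⌊823679·132/10000⌋=10872; principal=30897-10872=20025; balance=823679-20025=803654
11. interest=⌊803654·132/10000⌋=10608; principal=30897-10608=20289; balance=803654-20289=783365
12. interest=⌊783365·132/10000⌋=10340; principal=30897-10340=20557; balance=783365-20557=762808
13. interest=⌊762808·132/10000⌋=10069; principal=30897-10069=20828; balance=762808-20828=741980
14. interest=⌊741980·132/10000⌋=9794; principal=30897-9794=21103; balance=741980-21103=720877
15. interest=⌊720877·132/10000⌋=9515; principal=30897-9515=21382; balance=720877-21382=699495
16. interest=⌊699495·132/10000⌋=9233; principal=30897-9233=21664; balance=699495-21664=677831
17. interest=⌊677831·132/10000⌋=8947; principal=30897-8947=21950; balance=677831-21950=655881
18. interest=⌊655881·132/10000⌋=8657; principal=30897-8657=22240; balance=655881-22240=633641
19. interest=⌊633641·132/10000⌋=8364; principal=30897-8364=22533; balance=633641-22533=611108
20. interest=⌊611108·132/10000⌋=8066; principal=30897-8066=22831; balance=611108-22831=588277
21. interest=⌊588277·132/10000⌋=7765; principal=30897-7765=23132; balance=588277-23132=565145
22. interest=⌊565145·132/10000⌋=7459; principal=30897-7459=23438; balance=565145-23438=541707
23. interest=⌊541707·132/10000⌋=7150; principal=30897-7150=23747; balance=541707-23747=517960
24. interest=⌊517960·132/10000⌋=6837; principal=30897-6837=24060; balance=517960-24060=493900
25. interest=⌊493900·132/10000⌋=6519; principal=30897-6519=24378; balance=493900-24378=469522
26. interest=⌊469522·132/10000⌋=6197; principal=30897-6197=24700; balance=469522-24700=444822
27. interest=⌊444822·132/10000⌋=5871; principal=30897-5871=25026; balance=444822-25026=419796
28. interest=⌊419796·132/10000⌋=5541; principal=30897-5541=25356; balance=419796-25356=394440
29. interest=⌊394440·132/10000⌋=5206; principal=30897-5206=25691; balance=394440-25691=368749
30. interest=⌊368749·132/10000⌋=4867; principal=30897-4867=26030; balance=368749-26030=342719
31. interest=⌊342719·132/10000⌋=4523; principal=30897-4523=26374; balance=342719-26374=316345
32. interest=⌊316345·132/10000⌋=4175; principal=30897-4175=26722; balance=316345-26722=289623
33. interest=⌊289623·132/10000⌋=3823; principal=30897-3823=27074; balance=289623-27074=262549
34. interest=⌊262549·132/10000⌋=3465; principal=30897-3465=27432; balance=262549-27432=235117
35. interest=⌊235117·132/10000⌋=3103; principal=30897-3103=27794; balance=235117-27794=207323
36. interest=⌊207323·132/10000⌋=2736; principal=30897-2736=28161; balance=207323-28161=179162
37. interest=⌊179162·132/10000⌋=2364; principal=30897-2364=28533; balance=179162-28533=150629
38. interest=⌊150629·132/10000⌋=1988; principal=30897-1988=28909; balance=150629-28909=121720
39. interest=⌊121720·132/10000⌋=1606; principal=30897-1606=29291; balance=121720-29291=92429
40. interest=⌊92429·132/10000⌋=1220; principal=30897-1220=29677; balance=92429-29677=62752
41. interest=⌊62752·132/10000⌋=828; principal=30897-828=30069; balance=62752-30069=32683

1 13101 17796 974768
2 12866 18031 956737
3 12628 18269 938468
4 12387 18510 919958
5 12143 18754 901204
6 11895 19002 882202
7 11645 19252 862950
8 11390 19507 843443
9 11133 19764 823679
10 10872 20025 803654
11 10608 20289 783365
12 10340 20557 762808
13 10069 20828 741980
14 9794 21103 720877
15 9515 21382 699495
16 9233 21664 677831
17 8947 21950 655881
18 8657 22240 633641
19 8364 22533 611108
20 8066 22831 588277
21 7765 23132 565145
22 7459 23438 541707
23 7150 23747 517960
24 6837 24060 493900
25 6519 24378 469522
26 6197 24700 444822
27 5871 25026 419796
28 5541 25356 394440
29 5206 25691 368749
30 4867 26030 342719
31 4523 26374 316345
32 4175 26722 289623
33 3823 27074 262549
34 3465 27432 235117
35 3103 27794 207323
36 2736 28161 179162
37 2364 28533 150629
38 1988 28909 121720
39 1606 29291 92429
40 1220 29677 62752
41 828 30069 32683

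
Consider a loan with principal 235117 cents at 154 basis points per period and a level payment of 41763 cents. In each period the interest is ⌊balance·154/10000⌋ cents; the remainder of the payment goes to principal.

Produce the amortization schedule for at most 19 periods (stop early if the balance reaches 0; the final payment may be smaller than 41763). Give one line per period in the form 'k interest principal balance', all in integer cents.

1 3620 38143 196974
2 3033 38730 158244
3 2436 39327 118917
4 1831 39932 78985
5 1216 40547 38438
6 591 38438 0

1. interest=⌊235117·154/10000⌋=3620; principal=41763-3620=38143; balance=235117-38143=196974
2. interest=⌊196974·154/10000⌋=3033; principal=41763-3033=38730; balance=196974-38730=158244
3. interest=⌊158244·154/10000⌋=2436; principal=41763-2436=39327; balance=158244-39327=118917
4. interest=⌊118917·154/10000⌋=1831; principal=41763-1831=39932; balance=118917-39932=78985
5. interest=⌊78985·154/10000⌋=1216; principal=41763-1216=40547; balance=78985-40547=38438
6. interest=⌊38438·154/10000⌋=591; principal=min(41763-591,38438)=38438; balance=38438-38438=0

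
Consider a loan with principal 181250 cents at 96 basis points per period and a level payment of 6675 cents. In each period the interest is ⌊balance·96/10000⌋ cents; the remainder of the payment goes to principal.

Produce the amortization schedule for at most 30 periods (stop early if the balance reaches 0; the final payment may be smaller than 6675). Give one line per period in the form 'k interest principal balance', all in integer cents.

1 1740 4935 176315
2 1692 4983 171332
3 1644 5031 166301
4 1596 5079 161222
5 1547 5128 156094
6 1498 5177 150917
7 1448 5227 145690
8 1398 5277 140413
9 1347 5328 135085
10 1296 5379 129706
11 1245 5430 124276
12 1193 5482 118794
13 1140 5535 113259
14 1087 5588 107671
15 1033 5642 102029
16 979 5696 96333
17 924 5751 90582
18 869 5806 84776
19 813 5862 78914
20 757 5918 72996
21 700 5975 67021
22 643 6032 60989
23 585 6090 54899
24 527 6148 48751
25 468 6207 42544
26 408 6267 36277
27 348 6327 29950
28 287 6388 23562
29 226 6449 17113
30 164 6511 10602

1. interest=⌊181250·96/10000⌋=1740; principal=6675-1740=4935; balance=181250-4935=176315
2. interest=⌊176315·96/10000⌋=1692; principal=6675-1692=4983; balance=176315-4983=171332
3. interest=⌊171332·96/10000⌋=1644; principal=6675-1644=5031; balance=171332-5031=166301
4. interest=⌊166301·96/10000⌋=1596; principal=6675-1596=5079; balance=166301-5079=161222
5. interest=⌊161222·96/10000⌋=1547; principal=6675-1547=5128; balance=161222-5128=156094
6. interest=⌊156094·96/10000⌋=1498; principal=6675-1498=5177; balance=156094-5177=150917
7. interest=⌊150917·96/10000⌋=1448; principal=6675-1448=5227; balance=150917-5227=145690
8. interest=⌊145690·96/10000⌋=1398; principal=6675-1398=5277; balance=145690-5277=140413
9. interest=⌊140413·96/10000⌋=1347; principal=6675-1347=5328; balance=140413-5328=135085
10. interest=⌊135085·96/10000⌋=1296; principal=6675-1296=5379; balance=135085-5379=129706
11. interest=⌊129706·96/10000⌋=1245; principal=6675-1245=5430; balance=129706-5430=124276
12. interest=⌊124276·96/10000⌋=1193; principal=6675-1193=5482; balance=124276-5482=118794
13. interest=⌊118794·96/10000⌋=1140; principal=6675-1140=5535; balance=118794-5535=113259
14. interest=⌊113259·96/10000⌋=1087; principal=6675-1087=5588; balance=113259-5588=107671
15. interest=⌊107671·96/10000⌋=1033; principal=6675-1033=5642; balance=107671-5642=102029
16. interest=⌊102029·96/10000⌋=979; principal=6675-979=5696; balance=102029-5696=96333
17. interest=⌊96333·96/10000⌋=924; principal=6675-924=5751; balance=96333-5751=90582
18. interest=⌊90582·96/10000⌋=869; principal=6675-869=5806; balance=90582-5806=84776
19. interest=⌊84776·96/10000⌋=813; principal=6675-813=5862; balance=84776-5862=78914
20. interest=⌊78914·96/10000⌋=757; principal=6675-757=5918; balance=78914-5918=72996
21. interest=⌊72996·96/10000⌋=700; principal=6675-700=5975; balance=72996-5975=67021
22. interest=⌊67021·96/10000⌋=643; principal=6675-643=6032; balance=67021-6032=60989
23. interest=⌊60989·96/10000⌋=585; principal=6675-585=6090; balance=60989-6090=54899
24. interest=⌊54899·96/10000⌋=527; principal=6675-527=6148; balance=54899-6148=48751
25. interest=⌊48751·96/10000⌋=468; principal=6675-468=6207; balance=48751-6207=42544
26. interest=⌊42544·96/10000⌋=408; principal=6675-408=6267; balance=42544-6267=36277
27. interest=⌊36277·96/10000⌋=348; principal=6675-348=6327; balance=36277-6327=29950
28. interest=⌊29950·96/10000⌋=287; principal=6675-287=6388; balance=29950-6388=23562
29. interest=⌊23562·96/10000⌋=226; principal=6675-226=6449; balance=23562-6449=17113
30. interest=⌊17113·96/10000⌋=164; principal=6675-164=6511; balance=17113-6511=10602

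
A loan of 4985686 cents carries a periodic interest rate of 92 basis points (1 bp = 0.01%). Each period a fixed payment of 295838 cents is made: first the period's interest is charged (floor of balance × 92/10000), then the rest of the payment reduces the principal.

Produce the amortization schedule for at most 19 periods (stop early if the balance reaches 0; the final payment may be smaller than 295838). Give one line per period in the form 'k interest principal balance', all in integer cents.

1 45868 249970 4735716
2 43568 252270 4483446
3 41247 254591 4228855
4 38905 256933 3971922
5 36541 259297 3712625
6 34156 261682 3450943
7 31748 264090 3186853
8 29319 266519 2920334
9 26867 268971 2651363
10 24392 271446 2379917
11 21895 273943 2105974
12 19374 276464 1829510
13 16831 279007 1550503
14 14264 281574 1268929
15 11674 284164 984765
16 9059 286779 697986
17 6421 289417 408569
18 3758 292080 116489
19 1071 116489 0

1. interest=⌊4985686·92/10000⌋=45868; principal=295838-45868=249970; balance=4985686-249970=4735716
2. interest=⌊4735716·92/10000⌋=43568; principal=295838-43568=252270; balance=4735716-252270=4483446
3. interest=⌊4483446·92/10000⌋=41247; principal=295838-41247=254591; balance=4483446-254591=4228855
4. interest=⌊4228855·92/10000⌋=38905; principal=295838-38905=256933; balance=4228855-256933=3971922
5. interest=⌊3971922·92/10000⌋=36541; principal=295838-36541=259297; balance=3971922-259297=3712625
6. interest=⌊3712625·92/10000⌋=34156; principal=295838-34156=261682; balance=3712625-261682=3450943
7. interest=⌊3450943·92/10000⌋=31748; principal=295838-31748=264090; balance=3450943-264090=3186853
8. interest=⌊3186853·92/10000⌋=29319; principal=295838-29319=266519; balance=3186853-266519=2920334
9. interest=⌊2920334·92/10000⌋=26867; principal=295838-26867=268971; balance=2920334-268971=2651363
10. interest=⌊2651363·92/10000⌋=24392; principal=295838-24392=271446; balance=2651363-271446=2379917
11. interest=⌊2379917·92/10000⌋=21895; principal=295838-21895=273943; balance=2379917-273943=2105974
12. interest=⌊2105974·92/10000⌋=19374; principal=295838-19374=276464; balance=2105974-276464=1829510
13. interest=⌊1829510·92/10000⌋=16831; principal=295838-16831=279007; balance=1829510-279007=1550503
14. interest=⌊1550503·92/10000⌋=14264; principal=295838-14264=281574; balance=1550503-281574=1268929
15. interest=⌊1268929·92/10000⌋=11674; principal=295838-11674=284164; balance=1268929-284164=984765
16. interest=⌊984765·92/10000⌋=9059; principal=295838-9059=286779; balance=984765-286779=697986
17. interest=⌊697986·92/10000⌋=6421; principal=295838-6421=289417; balance=697986-289417=408569
18. interest=⌊408569·92/10000⌋=3758; principal=295838-3758=292080; balance=408569-292080=116489
19. interest=⌊116489·92/10000⌋=1071; principal=min(295838-1071,116489)=116489; balance=116489-116489=0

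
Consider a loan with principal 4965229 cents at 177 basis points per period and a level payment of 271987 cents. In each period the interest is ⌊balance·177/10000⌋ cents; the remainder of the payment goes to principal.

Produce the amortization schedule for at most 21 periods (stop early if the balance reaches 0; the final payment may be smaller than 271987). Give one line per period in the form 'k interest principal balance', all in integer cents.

1. interest=⌊4965229·177/10000⌋=87884; principal=271987-87884=184103; balance=4965229-184103=4781126
2. interest=⌊4781126·177/10000⌋=84625; principal=271987-84625=187362; balance=4781126-187362=4593764
3. interest=⌊4593764·177/10000⌋=81309; principal=271987-81309=190678; balance=4593764-190678=4403086
4. interest=⌊4403086·177/10000⌋=77934; principal=271987-77934=194053; balance=4403086-194053=4209033
5. interest=⌊4209033·177/10000⌋=74499; principal=271987-74499=197488; balance=4209033-197488=4011545
6. interest=⌊4011545·177/10000⌋=71004; principal=271987-71004=200983; balance=4011545-200983=3810562
7. interest=⌊3810562·177/10000⌋=67446; principal=271987-67446=204541; balance=3810562-204541=3606021
8. interest=⌊3606021·177/10000⌋=63826; principal=271987-63826=208161; balance=3606021-208161=3397860
9. interest=⌊3397860·177/10000⌋=60142; principal=271987-60142=211845; balance=3397860-211845=3186015
10. interest=⌊3186015·177/10000⌋=56392; principal=271987-56392=215595; balance=3186015-215595=2970420
11. interest=⌊2970420·177/10000⌋=52576; principal=271987-52576=219411; balance=2970420-219411=2751009
12. interest=⌊2751009·177/10000⌋=48692; principal=271987-48692=223295; balance=2751009-223295=2527714
13. interest=⌊2527714·177/10000⌋=44740; principal=271987-44740=227247; balance=2527714-227247=2300467
14. interest=⌊2300467·177/10000⌋=40718; principal=271987-40718=231269; balance=2300467-231269=2069198
15. interest=⌊2069198·177/10000⌋=36624; principal=271987-36624=235363; balance=2069198-235363=1833835
16. interest=⌊1833835·177/10000⌋=32458; principal=271987-32458=239529; balance=1833835-239529=1594306
17. interest=⌊1594306·177/10000⌋=28219; principal=271987-28219=243768; balance=1594306-243768=1350538
18. interest=⌊1350538·177/10000⌋=23904; principal=271987-23904=248083; balance=1350538-248083=1102455
19. interest=⌊1102455·177/10000⌋=19513; principal=271987-19513=252474; balance=1102455-252474=849981
20. interest=⌊849981·177/10000⌋=15044; principal=271987-15044=256943; balance=849981-256943=593038
21. interest=⌊593038·177/10000⌋=10496; principal=271987-10496=261491; balance=593038-261491=331547

1 87884 184103 4781126
2 84625 187362 4593764
3 81309 190678 4403086
4 77934 194053 4209033
5 74499 197488 4011545
6 71004 200983 3810562
7 67446 204541 3606021
8 63826 208161 3397860
9 60142 211845 3186015
10 56392 215595 2970420
11 52576 219411 2751009
12 48692 223295 2527714
13 44740 227247 2300467
14 40718 231269 2069198
15 36624 235363 1833835
16 32458 239529 1594306
17 28219 243768 1350538
18 23904 248083 1102455
19 19513 252474 849981
20 15044 256943 593038
21 10496 261491 331547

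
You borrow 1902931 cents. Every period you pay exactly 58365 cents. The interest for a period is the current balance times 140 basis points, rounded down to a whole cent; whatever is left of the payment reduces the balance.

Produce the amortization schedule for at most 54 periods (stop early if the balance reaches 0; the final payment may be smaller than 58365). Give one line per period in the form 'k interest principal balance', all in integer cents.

1. interest=⌊1902931·140/10000⌋=26641; principal=58365-26641=31724; balance=1902931-31724=1871207
2. interest=⌊1871207·140/10000⌋=26196; principal=58365-26196=32169; balance=1871207-32169=1839038
3. interest=⌊1839038·140/10000⌋=25746; principal=58365-25746=32619; balance=1839038-32619=1806419
4. interest=⌊1806419·140/10000⌋=25289; principal=58365-25289=33076; balance=1806419-33076=1773343
5. interest=⌊1773343·140/10000⌋=24826; principal=58365-24826=33539; balance=1773343-33539=1739804
6. interest=⌊1739804·140/10000⌋=24357; principal=58365-24357=34008; balance=1739804-34008=1705796
7. interest=⌊1705796·140/10000⌋=23881; principal=58365-23881=34484; balance=1705796-34484=1671312
8. interest=⌊1671312·140/10000⌋=23398; principal=58365-23398=34967; balance=1671312-34967=1636345
9. interest=⌊1636345·140/10000⌋=22908; principal=58365-22908=35457; balance=1636345-35457=1600888
10. interest=⌊1600888·140/10000⌋=22412; principal=58365-22412=35953; balance=1600888-35953=1564935
11. interest=⌊1564935·140/10000⌋=21909; principal=58365-21909=36456; balance=1564935-36456=1528479
12. interest=⌊1528479·140/10000⌋=21398; principal=58365-21398=36967; balance=1528479-36967=1491512
13. interest=⌊1491512·140/10000⌋=20881; principal=58365-20881=37484; balance=1491512-37484=1454028
14. interest=⌊1454028·140/10000⌋=20356; principal=58365-20356=38009; balance=1454028-38009=1416019
15. interest=⌊1416019·140/10000⌋=19824; principal=58365-19824=38541; balance=1416019-38541=1377478
16. interest=⌊1377478·140/10000⌋=19284; principal=58365-19284=39081; balance=1377478-39081=1338397
17. interest=⌊1338397·140/10000⌋=18737; principal=58365-18737=39628; balance=1338397-39628=1298769
18. interest=⌊1298769·140/10000⌋=18182; principal=58365-18182=40183; balance=1298769-40183=1258586
19. interest=⌊1258586·140/10000⌋=17620; principal=58365-17620=40745; balance=1258586-40745=1217841
20. interest=⌊1217841·140/10000⌋=17049; principal=58365-17049=41316; balance=1217841-41316=1176525
21. interest=⌊1176525·140/10000⌋=16471; principal=58365-16471=41894; balance=1176525-41894=1134631
22. interest=⌊1134631·140/10000⌋=15884; principal=58365-15884=42481; balance=1134631-42481=1092150
23. interest=⌊1092150·140/10000⌋=15290; principal=58365-15290=43075; balance=1092150-43075=1049075
24. interest=⌊1049075·140/10000⌋=14687; principal=58365-14687=43678; balance=1049075-43678=1005397
25. interest=⌊1005397·140/10000⌋=14075; principal=58365-14075=44290; balance=1005397-44290=961107
26. interest=⌊961107·140/10000⌋=13455; principal=58365-13455=44910; balance=961107-44910=916197
27. interest=⌊916197·140/10000⌋=12826; principal=58365-12826=45539; balance=916197-45539=870658
28. interest=⌊870658·140/10000⌋=12189; principal=58365-12189=46176; balance=870658-46176=824482
29. interest=⌊824482·140/10000⌋=11542; principal=58365-11542=46823; balance=824482-46823=777659
30. interest=⌊777659·140/10000⌋=10887; principal=58365-10887=47478; balance=777659-47478=730181
31. interest=⌊730181·140/10000⌋=10222; principal=58365-10222=48143; balance=730181-48143=682038
32. interest=⌊682038·140/10000⌋=9548; principal=58365-9548=48817; balance=682038-48817=633221
33. interest=⌊633221·140/10000⌋=8865; principal=58365-8865=49500; balance=633221-49500=583721
34. interest=⌊583721·140/10000⌋=8172; principal=58365-8172=50193; balance=583721-50193=533528
35. interest=⌊533528·140/10000⌋=7469; principal=58365-7469=50896; balance=533528-50896=482632
36. interest=⌊482632·140/10000⌋=6756; principal=58365-6756=51609; balance=482632-51609=431023
37. interest=⌊431023·140/10000⌋=6034; principal=58365-6034=52331; balance=431023-52331=378692
38. interest=⌊378692·140/10000⌋=5301; principal=58365-5301=53064; balance=378692-53064=325628
39. interest=⌊325628·140/10000⌋=4558; principal=58365-4558=53807; balance=325628-53807=271821
40. interest=⌊271821·140/10000⌋=3805; principal=58365-3805=54560; balance=271821-54560=217261
41. interest=⌊217261·140/10000⌋=3041; principal=58365-3041=55324; balance=217261-55324=161937
42. interest=⌊161937·140/10000⌋=2267; principal=58365-2267=56098; balance=161937-56098=105839
43. interest=⌊105839·140/10000⌋=1481; principal=58365-1481=56884; balance=105839-56884=48955
44. interest=⌊48955·140/10000⌋=685; principal=min(58365-685,48955)=48955; balance=48955-48955=0

1 26641 31724 1871207
2 26196 32169 1839038
3 25746 32619 1806419
4 25289 33076 1773343
5 24826 33539 1739804
6 24357 34008 1705796
7 23881 34484 1671312
8 23398 34967 1636345
9 22908 35457 1600888
10 22412 35953 1564935
11 21909 36456 1528479
12 21398 36967 1491512
13 20881 37484 1454028
14 20356 38009 1416019
15 19824 38541 1377478
16 19284 39081 1338397
17 18737 39628 1298769
18 18182 40183 1258586
19 17620 40745 1217841
20 17049 41316 1176525
21 16471 41894 1134631
22 15884 42481 1092150
23 15290 43075 1049075
24 14687 43678 1005397
25 14075 44290 961107
26 13455 44910 916197
27 12826 45539 870658
28 12189 46176 824482
29 11542 46823 777659
30 10887 47478 730181
31 10222 48143 682038
32 9548 48817 633221
33 8865 49500 583721
34 8172 50193 533528
35 7469 50896 482632
36 6756 51609 431023
37 6034 52331 378692
38 5301 53064 325628
39 4558 53807 271821
40 3805 54560 217261
41 3041 55324 161937
42 2267 56098 105839
43 1481 56884 48955
44 685 48955 0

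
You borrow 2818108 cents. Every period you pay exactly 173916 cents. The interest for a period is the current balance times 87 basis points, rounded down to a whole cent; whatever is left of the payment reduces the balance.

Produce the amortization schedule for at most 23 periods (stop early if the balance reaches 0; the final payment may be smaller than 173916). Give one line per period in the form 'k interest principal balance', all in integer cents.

1. interest=⌊2818108·87/10000⌋=24517; principal=173916-24517=149399; balance=2818108-149399=2668709
2. interest=⌊2668709·87/10000⌋=23217; principal=173916-23217=150699; balance=2668709-150699=2518010
3. interest=⌊2518010·87/10000⌋=21906; principal=173916-21906=152010; balance=2518010-152010=2366000
4. interest=⌊2366000·87/10000⌋=20584; principal=173916-20584=153332; balance=2366000-153332=2212668
5. interest=⌊2212668·87/10000⌋=19250; principal=173916-19250=154666; balance=2212668-154666=2058002
6. interest=⌊2058002·87/10000⌋=17904; principal=173916-17904=156012; balance=2058002-156012=1901990
7. interest=⌊1901990·87/10000⌋=16547; principal=173916-16547=157369; balance=1901990-157369=1744621
8. interest=⌊1744621·87/10000⌋=15178; principal=173916-15178=158738; balance=1744621-158738=1585883
9. interest=⌊1585883·87/10000⌋=13797; principal=173916-13797=160119; balance=1585883-160119=1425764
10. interest=⌊1425764·87/10000⌋=12404; principal=173916-12404=161512; balance=1425764-161512=1264252
11. interest=⌊1264252·87/10000⌋=10998; principal=173916-10998=162918; balance=1264252-162918=1101334
12. interest=⌊1101334·87/10000⌋=9581; principal=173916-9581=164335; balance=1101334-164335=936999
13. interest=⌊936999·87/10000⌋=8151; principal=173916-8151=165765; balance=936999-165765=771234
14. interest=⌊771234·87/10000⌋=6709; principal=173916-6709=167207; balance=771234-167207=604027
15. interest=⌊604027·87/10000⌋=5255; principal=173916-5255=168661; balance=604027-168661=435366
16. interest=⌊435366·87/10000⌋=3787; principal=173916-3787=170129; balance=435366-170129=265237
17. interest=⌊265237·87/10000⌋=2307; principal=173916-2307=171609; balance=265237-171609=93628
18. interest=⌊93628·87/10000⌋=814; principal=min(173916-814,93628)=93628; balance=93628-93628=0

1 24517 149399 2668709
2 23217 150699 2518010
3 21906 152010 2366000
4 20584 153332 2212668
5 19250 154666 2058002
6 17904 156012 1901990
7 16547 157369 1744621
8 15178 158738 1585883
9 13797 160119 1425764
10 12404 161512 1264252
11 10998 162918 1101334
12 9581 164335 936999
13 8151 165765 771234
14 6709 167207 604027
15 5255 168661 435366
16 3787 170129 265237
17 2307 171609 93628
18 814 93628 0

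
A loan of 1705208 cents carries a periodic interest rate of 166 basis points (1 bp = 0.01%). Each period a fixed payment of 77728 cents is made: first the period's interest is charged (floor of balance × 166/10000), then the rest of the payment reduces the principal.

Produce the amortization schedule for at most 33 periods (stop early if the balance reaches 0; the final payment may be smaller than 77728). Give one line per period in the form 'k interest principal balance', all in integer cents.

1. interest=⌊1705208·166/10000⌋=28306; principal=77728-28306=49422; balance=1705208-49422=1655786
2. interest=⌊1655786·166/10000⌋=27486; principal=77728-27486=50242; balance=1655786-50242=1605544
3. interest=⌊1605544·166/10000⌋=26652; principal=77728-26652=51076; balance=1605544-51076=1554468
4. interest=⌊1554468·166/10000⌋=25804; principal=77728-25804=51924; balance=1554468-51924=1502544
5. interest=⌊1502544·166/10000⌋=24942; principal=77728-24942=52786; balance=1502544-52786=1449758
6. interest=⌊1449758·166/10000⌋=24065; principal=77728-24065=53663; balance=1449758-53663=1396095
7. interest=⌊1396095·166/10000⌋=23175; principal=77728-23175=54553; balance=1396095-54553=1341542
8. interest=⌊1341542·166/10000⌋=22269; principal=77728-22269=55459; balance=1341542-55459=1286083
9. interest=⌊1286083·166/10000⌋=21348; principal=77728-21348=56380; balance=1286083-56380=1229703
10. interest=⌊1229703·166/10000⌋=20413; principal=77728-20413=57315; balance=1229703-57315=1172388
11. interest=⌊1172388·166/10000⌋=19461; principal=77728-19461=58267; balance=1172388-58267=1114121
12. interest=⌊1114121·166/10000⌋=18494; principal=77728-18494=59234; balance=1114121-59234=1054887
13. interest=⌊1054887·166/10000⌋=17511; principal=77728-17511=60217; balance=1054887-60217=994670
14. interest=⌊994670·166/10000⌋=16511; principal=77728-16511=61217; balance=994670-61217=933453
15. interest=⌊933453·166/10000⌋=15495; principal=77728-15495=62233; balance=933453-62233=871220
16. interest=⌊871220·166/10000⌋=14462; principal=77728-14462=63266; balance=871220-63266=807954
17. interest=⌊807954·166/10000⌋=13412; principal=77728-13412=64316; balance=807954-64316=743638
18. interest=⌊743638·166/10000⌋=12344; principal=77728-12344=65384; balance=743638-65384=678254
19. interest=⌊678254·166/10000⌋=11259; principal=77728-11259=66469; balance=678254-66469=611785
20. interest=⌊611785·166/10000⌋=10155; principal=77728-10155=67573; balance=611785-67573=544212
21. interest=⌊544212·166/10000⌋=9033; principal=77728-9033=68695; balance=544212-68695=475517
22. interest=⌊475517·166/10000⌋=7893; principal=77728-7893=69835; balance=475517-69835=405682
23. interest=⌊405682·166/10000⌋=6734; principal=77728-6734=70994; balance=405682-70994=334688
24. interest=⌊334688·166/10000⌋=5555; principal=77728-5555=72173; balance=334688-72173=262515
25. interest=⌊262515·166/10000⌋=4357; principal=77728-4357=73371; balance=262515-73371=189144
26. interest=⌊189144·166/10000⌋=3139; principal=77728-3139=74589; balance=189144-74589=114555
27. interest=⌊114555·166/10000⌋=1901; principal=77728-1901=75827; balance=114555-75827=38728
28. interest=⌊38728·166/10000⌋=642; principal=min(77728-642,38728)=38728; balance=38728-38728=0

1 28306 49422 1655786
2 27486 50242 1605544
3 26652 51076 1554468
4 25804 51924 1502544
5 24942 52786 1449758
6 24065 53663 1396095
7 23175 54553 1341542
8 22269 55459 1286083
9 21348 56380 1229703
10 20413 57315 1172388
11 19461 58267 1114121
12 18494 59234 1054887
13 17511 60217 994670
14 16511 61217 933453
15 15495 62233 871220
16 14462 63266 807954
17 13412 64316 743638
18 12344 65384 678254
19 11259 66469 611785
20 10155 67573 544212
21 9033 68695 475517
22 7893 69835 405682
23 6734 70994 334688
24 5555 72173 262515
25 4357 73371 189144
26 3139 74589 114555
27 1901 75827 38728
28 642 38728 0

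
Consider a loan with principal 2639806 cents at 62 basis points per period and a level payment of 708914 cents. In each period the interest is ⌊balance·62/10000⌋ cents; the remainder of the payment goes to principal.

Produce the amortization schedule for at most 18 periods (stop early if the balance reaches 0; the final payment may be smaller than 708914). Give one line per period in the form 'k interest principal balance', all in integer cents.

1 16366 692548 1947258
2 12072 696842 1250416
3 7752 701162 549254
4 3405 549254 0

1. interest=⌊2639806·62/10000⌋=16366; principal=708914-16366=692548; balance=2639806-692548=1947258
2. interest=⌊1947258·62/10000⌋=12072; principal=708914-12072=696842; balance=1947258-696842=1250416
3. interest=⌊1250416·62/10000⌋=7752; principal=708914-7752=701162; balance=1250416-701162=549254
4. interest=⌊549254·62/10000⌋=3405; principal=min(708914-3405,549254)=549254; balance=549254-549254=0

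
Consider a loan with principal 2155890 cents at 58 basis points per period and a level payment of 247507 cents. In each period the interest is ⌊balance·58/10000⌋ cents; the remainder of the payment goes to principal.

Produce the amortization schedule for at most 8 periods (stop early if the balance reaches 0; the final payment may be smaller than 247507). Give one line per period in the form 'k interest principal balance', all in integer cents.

1 12504 235003 1920887
2 11141 236366 1684521
3 9770 237737 1446784
4 8391 239116 1207668
5 7004 240503 967165
6 5609 241898 725267
7 4206 243301 481966
8 2795 244712 237254

1. interest=⌊2155890·58/10000⌋=12504; principal=247507-12504=235003; balance=2155890-235003=1920887
2. interest=⌊1920887·58/10000⌋=11141; principal=247507-11141=236366; balance=1920887-236366=1684521
3. interest=⌊1684521·58/10000⌋=9770; principal=247507-9770=237737; balance=1684521-237737=1446784
4. interest=⌊1446784·58/10000⌋=8391; principal=247507-8391=239116; balance=1446784-239116=1207668
5. interest=⌊1207668·58/10000⌋=7004; principal=247507-7004=240503; balance=1207668-240503=967165
6. interest=⌊967165·58/10000⌋=5609; principal=247507-5609=241898; balance=967165-241898=725267
7. interest=⌊725267·58/10000⌋=4206; principal=247507-4206=243301; balance=725267-243301=481966
8. interest=⌊481966·58/10000⌋=2795; principal=247507-2795=244712; balance=481966-244712=237254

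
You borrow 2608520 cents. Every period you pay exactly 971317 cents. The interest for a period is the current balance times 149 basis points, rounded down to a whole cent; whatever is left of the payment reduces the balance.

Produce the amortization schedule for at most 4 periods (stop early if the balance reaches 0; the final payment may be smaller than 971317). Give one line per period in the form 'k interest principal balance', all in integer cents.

1. interest=⌊2608520·149/10000⌋=38866; principal=971317-38866=932451; balance=2608520-932451=1676069
2. interest=⌊1676069·149/10000⌋=24973; principal=971317-24973=946344; balance=1676069-946344=729725
3. interest=⌊729725·149/10000⌋=10872; principal=min(971317-10872,729725)=729725; balance=729725-729725=0

1 38866 932451 1676069
2 24973 946344 729725
3 10872 729725 0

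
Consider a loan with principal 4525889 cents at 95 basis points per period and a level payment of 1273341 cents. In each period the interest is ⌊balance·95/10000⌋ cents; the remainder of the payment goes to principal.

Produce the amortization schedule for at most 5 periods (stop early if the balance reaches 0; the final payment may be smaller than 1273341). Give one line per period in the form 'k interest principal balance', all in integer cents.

1 42995 1230346 3295543
2 31307 1242034 2053509
3 19508 1253833 799676
4 7596 799676 0

1. interest=⌊4525889·95/10000⌋=42995; principal=1273341-42995=1230346; balance=4525889-1230346=3295543
2. interest=⌊3295543·95/10000⌋=31307; principal=1273341-31307=1242034; balance=3295543-1242034=2053509
3. interest=⌊2053509·95/10000⌋=19508; principal=1273341-19508=1253833; balance=2053509-1253833=799676
4. interest=⌊799676·95/10000⌋=7596; principal=min(1273341-7596,799676)=799676; balance=799676-799676=0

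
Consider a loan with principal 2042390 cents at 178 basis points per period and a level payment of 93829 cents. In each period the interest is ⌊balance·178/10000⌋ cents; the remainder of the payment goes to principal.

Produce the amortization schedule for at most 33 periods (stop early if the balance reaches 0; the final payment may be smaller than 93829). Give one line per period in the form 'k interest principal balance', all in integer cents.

1. interest=⌊2042390·178/10000⌋=36354; principal=93829-36354=57475; balance=2042390-57475=1984915
2. interest=⌊1984915·178/10000⌋=35331; principal=93829-35331=58498; balance=1984915-58498=1926417
3. interest=⌊1926417·178/10000⌋=34290; principal=93829-34290=59539; balance=1926417-59539=1866878
4. interest=⌊1866878·178/10000⌋=33230; principal=93829-33230=60599; balance=1866878-60599=1806279
5. interest=⌊1806279·178/10000⌋=32151; principal=93829-32151=61678; balance=1806279-61678=1744601
6. interest=⌊1744601·178/10000⌋=31053; principal=93829-31053=62776; balance=1744601-62776=1681825
7. interest=⌊1681825·178/10000⌋=29936; principal=93829-29936=63893; balance=1681825-63893=1617932
8. interest=⌊1617932·178/10000⌋=28799; principal=93829-28799=65030; balance=1617932-65030=1552902
9. interest=⌊1552902·178/10000⌋=27641; principal=93829-27641=66188; balance=1552902-66188=1486714
10. interest=⌊1486714·178/10000⌋=26463; principal=93829-26463=67366; balance=1486714-67366=1419348
11. interest=⌊1419348·178/10000⌋=25264; principal=93829-25264=68565; balance=1419348-68565=1350783
12. interest=⌊1350783·178/10000⌋=24043; principal=93829-24043=69786; balance=1350783-69786=1280997
13. interest=⌊1280997·178/10000⌋=22801; principal=93829-22801=71028; balance=1280997-71028=1209969
14. interest=⌊1209969·178/10000⌋=21537; principal=93829-21537=72292; balance=1209969-72292=1137677
15. interest=⌊1137677·178/10000⌋=20250; principal=93829-20250=73579; balance=1137677-73579=1064098
16. interest=⌊1064098·178/10000⌋=18940; principal=93829-18940=74889; balance=1064098-74889=989209
17. interest=⌊989209·178/10000⌋=17607; principal=93829-17607=76222; balance=989209-76222=912987
18. interest=⌊912987·178/10000⌋=16251; principal=93829-16251=77578; balance=912987-77578=835409
19. interest=⌊835409·178/10000⌋=14870; principal=93829-14870=78959; balance=835409-78959=756450
20. interest=⌊756450·178/10000⌋=13464; principal=93829-13464=80365; balance=756450-80365=676085
21. interest=⌊676085·178/10000⌋=12034; principal=93829-12034=81795; balance=676085-81795=594290
22. interest=⌊594290·178/10000⌋=10578; principal=93829-10578=83251; balance=594290-83251=511039
23. interest=⌊511039·178/10000⌋=9096; principal=93829-9096=84733; balance=511039-84733=426306
24. interest=⌊426306·178/10000⌋=7588; principal=93829-7588=86241; balance=426306-86241=340065
25. interest=⌊340065·178/10000⌋=6053; principal=93829-6053=87776; balance=340065-87776=252289
26. interest=⌊252289·178/10000⌋=4490; principal=93829-4490=89339; balance=252289-89339=162950
27. interest=⌊162950·178/10000⌋=2900; principal=93829-2900=90929; balance=162950-90929=72021
28. interest=⌊72021·178/10000⌋=1281; principal=min(93829-1281,72021)=72021; balance=72021-72021=0

1 36354 57475 1984915
2 35331 58498 1926417
3 34290 59539 1866878
4 33230 60599 1806279
5 32151 61678 1744601
6 31053 62776 1681825
7 29936 63893 1617932
8 28799 65030 1552902
9 27641 66188 1486714
10 26463 67366 1419348
11 25264 68565 1350783
12 24043 69786 1280997
13 22801 71028 1209969
14 21537 72292 1137677
15 20250 73579 1064098
16 18940 74889 989209
17 17607 76222 912987
18 16251 77578 835409
19 14870 78959 756450
20 13464 80365 676085
21 12034 81795 594290
22 10578 83251 511039
23 9096 84733 426306
24 7588 86241 340065
25 6053 87776 252289
26 4490 89339 162950
27 2900 90929 72021
28 1281 72021 0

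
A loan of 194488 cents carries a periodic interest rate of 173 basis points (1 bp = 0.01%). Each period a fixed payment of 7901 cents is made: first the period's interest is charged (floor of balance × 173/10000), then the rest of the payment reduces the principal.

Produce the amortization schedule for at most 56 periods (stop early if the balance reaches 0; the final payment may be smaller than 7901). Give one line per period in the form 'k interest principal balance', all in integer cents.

1. interest=⌊194488·173/10000⌋=3364; principal=7901-3364=4537; balance=194488-4537=189951
2. interest=⌊189951·173/10000⌋=3286; principal=7901-3286=4615; balance=189951-4615=185336
3. interest=⌊185336·173/10000⌋=3206; principal=7901-3206=4695; balance=185336-4695=180641
4. interest=⌊180641·173/10000⌋=3125; principal=7901-3125=4776; balance=180641-4776=175865
5. interest=⌊175865·173/10000⌋=3042; principal=7901-3042=4859; balance=175865-4859=171006
6. interest=⌊171006·173/10000⌋=2958; principal=7901-2958=4943; balance=171006-4943=166063
7. interest=⌊166063·173/10000⌋=2872; principal=7901-2872=5029; balance=166063-5029=161034
8. interest=⌊161034·173/10000⌋=2785; principal=7901-2785=5116; balance=161034-5116=155918
9. interest=⌊155918·173/10000⌋=2697; principal=7901-2697=5204; balance=155918-5204=150714
10. interest=⌊150714·173/10000⌋=2607; principal=7901-2607=5294; balance=150714-5294=145420
11. interest=⌊145420·173/10000⌋=2515; principal=7901-2515=5386; balance=145420-5386=140034
12. interest=⌊140034·173/10000⌋=2422; principal=7901-2422=5479; balance=140034-5479=134555
13. interest=⌊134555·173/10000⌋=2327; principal=7901-2327=5574; balance=134555-5574=128981
14. interest=⌊128981·173/10000⌋=2231; principal=7901-2231=5670; balance=128981-5670=123311
15. interest=⌊123311·173/10000⌋=2133; principal=7901-2133=5768; balance=123311-5768=117543
16. interest=⌊117543·173/10000⌋=2033; principal=7901-2033=5868; balance=117543-5868=111675
17. interest=⌊111675·173/10000⌋=1931; principal=7901-1931=5970; balance=111675-5970=105705
18. interest=⌊105705·173/10000⌋=1828; principal=7901-1828=6073; balance=105705-6073=99632
19. interest=⌊99632·173/10000⌋=1723; principal=7901-1723=6178; balance=99632-6178=93454
20. interest=⌊93454·173/10000⌋=1616; principal=7901-1616=6285; balance=93454-6285=87169
21. interest=⌊87169·173/10000⌋=1508; principal=7901-1508=6393; balance=87169-6393=80776
22. interest=⌊80776·173/10000⌋=1397; principal=7901-1397=6504; balance=80776-6504=74272
23. interest=⌊74272·173/10000⌋=1284; principal=7901-1284=6617; balance=74272-6617=67655
24. interest=⌊67655·173/10000⌋=1170; principal=7901-1170=6731; balance=67655-6731=60924
25. interest=⌊60924·173/10000⌋=1053; principal=7901-1053=6848; balance=60924-6848=54076
26. interest=⌊54076·173/10000⌋=935; principal=7901-935=6966; balance=54076-6966=47110
27. interest=⌊47110·173/10000⌋=815; principal=7901-815=7086; balance=47110-7086=40024
28. interest=⌊40024·173/10000⌋=692; principal=7901-692=7209; balance=40024-7209=32815
29. interest=⌊32815·173/10000⌋=567; principal=7901-567=7334; balance=32815-7334=25481
30. interest=⌊25481·173/10000⌋=440; principal=7901-440=7461; balance=25481-7461=18020
31. interest=⌊18020·173/10000⌋=311; principal=7901-311=7590; balance=18020-7590=10430
32. interest=⌊10430·173/10000⌋=180; principal=7901-180=7721; balance=10430-7721=2709
33. interest=⌊2709·173/10000⌋=46; principal=min(7901-46,2709)=2709; balance=2709-2709=0

1 3364 4537 189951
2 3286 4615 185336
3 3206 4695 180641
4 3125 4776 175865
5 3042 4859 171006
6 2958 4943 166063
7 2872 5029 161034
8 2785 5116 155918
9 2697 5204 150714
10 2607 5294 145420
11 2515 5386 140034
12 2422 5479 134555
13 2327 5574 128981
14 2231 5670 123311
15 2133 5768 117543
16 2033 5868 111675
17 1931 5970 105705
18 1828 6073 99632
19 1723 6178 93454
20 1616 6285 87169
21 1508 6393 80776
22 1397 6504 74272
23 1284 6617 67655
24 1170 6731 60924
25 1053 6848 54076
26 935 6966 47110
27 815 7086 40024
28 692 7209 32815
29 567 7334 25481
30 440 7461 18020
31 311 7590 10430
32 180 7721 2709
33 46 2709 0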